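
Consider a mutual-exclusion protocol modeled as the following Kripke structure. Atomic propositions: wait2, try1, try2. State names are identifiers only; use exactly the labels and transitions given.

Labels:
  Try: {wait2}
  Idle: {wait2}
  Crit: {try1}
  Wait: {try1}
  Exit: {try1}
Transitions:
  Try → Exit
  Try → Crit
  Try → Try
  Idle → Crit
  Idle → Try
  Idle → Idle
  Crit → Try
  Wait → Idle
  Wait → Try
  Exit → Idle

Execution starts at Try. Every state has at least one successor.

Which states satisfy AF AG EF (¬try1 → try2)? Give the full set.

States satisfying AG EF (¬try1 → try2): {Try, Idle, Crit, Wait, Exit}.
States satisfying AF AG EF (¬try1 → try2): {Try, Idle, Crit, Wait, Exit}.

{Try, Idle, Crit, Wait, Exit}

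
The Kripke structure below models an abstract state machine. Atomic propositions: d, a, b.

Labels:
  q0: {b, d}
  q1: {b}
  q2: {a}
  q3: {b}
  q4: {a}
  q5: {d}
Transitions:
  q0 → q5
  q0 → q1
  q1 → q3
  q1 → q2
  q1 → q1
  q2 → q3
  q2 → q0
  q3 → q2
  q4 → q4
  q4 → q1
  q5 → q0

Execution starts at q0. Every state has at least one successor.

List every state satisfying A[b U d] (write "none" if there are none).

States satisfying b: {q0, q1, q3}.
States satisfying d: {q0, q5}.
States satisfying A[b U d]: {q0, q5}.

{q0, q5}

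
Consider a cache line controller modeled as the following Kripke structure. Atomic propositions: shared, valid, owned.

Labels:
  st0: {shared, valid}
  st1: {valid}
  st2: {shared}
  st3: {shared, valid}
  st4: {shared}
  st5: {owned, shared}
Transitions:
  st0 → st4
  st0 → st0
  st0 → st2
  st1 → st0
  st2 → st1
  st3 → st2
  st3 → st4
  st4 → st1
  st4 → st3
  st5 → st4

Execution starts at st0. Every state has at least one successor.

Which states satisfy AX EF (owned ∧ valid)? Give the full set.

none

States satisfying EF (owned ∧ valid): ∅.
States satisfying AX EF (owned ∧ valid): ∅.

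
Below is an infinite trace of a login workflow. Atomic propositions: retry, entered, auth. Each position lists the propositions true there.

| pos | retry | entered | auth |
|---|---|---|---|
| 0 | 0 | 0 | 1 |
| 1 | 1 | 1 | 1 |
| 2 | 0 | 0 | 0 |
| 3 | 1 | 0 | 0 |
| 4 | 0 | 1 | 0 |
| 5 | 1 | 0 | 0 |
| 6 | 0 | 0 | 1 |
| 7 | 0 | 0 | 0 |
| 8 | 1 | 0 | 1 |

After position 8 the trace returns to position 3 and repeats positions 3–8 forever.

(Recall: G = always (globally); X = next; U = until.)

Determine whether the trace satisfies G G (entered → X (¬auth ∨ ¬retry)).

G (entered → X (¬auth ∨ ¬retry)) holds at every position 0..8, and those are all positions ever visited, so G G (entered → X (¬auth ∨ ¬retry)) holds.

Yes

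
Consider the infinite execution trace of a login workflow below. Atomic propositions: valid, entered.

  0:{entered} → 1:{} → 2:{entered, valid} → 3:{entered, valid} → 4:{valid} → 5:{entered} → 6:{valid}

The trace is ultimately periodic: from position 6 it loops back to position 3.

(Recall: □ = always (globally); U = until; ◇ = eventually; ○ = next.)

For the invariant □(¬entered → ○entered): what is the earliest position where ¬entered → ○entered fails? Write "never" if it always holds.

never

¬entered → ○entered holds at every position 0..6, and those are all the positions the trace ever visits, so the invariant □(¬entered → ○entered) is never violated.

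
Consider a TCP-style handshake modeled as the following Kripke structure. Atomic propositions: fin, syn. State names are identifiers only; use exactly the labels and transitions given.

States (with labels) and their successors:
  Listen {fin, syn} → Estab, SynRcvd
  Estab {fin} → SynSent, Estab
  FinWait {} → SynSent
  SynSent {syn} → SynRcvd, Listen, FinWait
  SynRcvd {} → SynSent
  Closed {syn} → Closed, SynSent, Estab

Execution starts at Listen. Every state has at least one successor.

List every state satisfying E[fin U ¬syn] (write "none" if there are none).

States satisfying fin: {Listen, Estab}.
States satisfying ¬syn: {Estab, FinWait, SynRcvd}.
States satisfying E[fin U ¬syn]: {Listen, Estab, FinWait, SynRcvd}.

{Listen, Estab, FinWait, SynRcvd}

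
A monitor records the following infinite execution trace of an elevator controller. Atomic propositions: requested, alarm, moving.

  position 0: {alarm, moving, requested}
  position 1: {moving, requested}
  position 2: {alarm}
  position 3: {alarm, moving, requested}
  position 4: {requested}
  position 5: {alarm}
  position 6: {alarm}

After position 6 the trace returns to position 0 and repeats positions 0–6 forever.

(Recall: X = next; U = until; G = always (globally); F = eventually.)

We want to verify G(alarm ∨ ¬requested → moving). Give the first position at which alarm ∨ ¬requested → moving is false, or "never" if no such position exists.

2

Check alarm ∨ ¬requested → moving at each position in order: 0 ✓, 1 ✓.
At position 2 the labels are {alarm}, so alarm ∨ ¬requested → moving is false there. This is the first violation.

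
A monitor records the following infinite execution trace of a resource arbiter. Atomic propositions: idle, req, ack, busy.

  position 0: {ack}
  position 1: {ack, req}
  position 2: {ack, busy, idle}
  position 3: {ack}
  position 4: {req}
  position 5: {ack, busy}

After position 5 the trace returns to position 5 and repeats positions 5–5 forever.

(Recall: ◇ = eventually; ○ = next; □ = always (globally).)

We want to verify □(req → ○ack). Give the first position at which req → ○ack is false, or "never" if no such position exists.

req → ○ack holds at every position 0..5, and those are all the positions the trace ever visits, so the invariant □(req → ○ack) is never violated.

never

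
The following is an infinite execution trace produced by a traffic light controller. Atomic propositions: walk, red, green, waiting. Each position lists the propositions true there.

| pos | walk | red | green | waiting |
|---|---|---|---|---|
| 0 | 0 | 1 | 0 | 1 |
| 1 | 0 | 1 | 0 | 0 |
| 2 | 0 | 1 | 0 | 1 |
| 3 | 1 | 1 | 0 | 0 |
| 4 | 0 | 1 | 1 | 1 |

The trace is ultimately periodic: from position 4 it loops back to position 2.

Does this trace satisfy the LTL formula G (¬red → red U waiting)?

¬red → red U waiting holds at every position 0..4, and those are all positions ever visited, so G (¬red → red U waiting) holds.

Holds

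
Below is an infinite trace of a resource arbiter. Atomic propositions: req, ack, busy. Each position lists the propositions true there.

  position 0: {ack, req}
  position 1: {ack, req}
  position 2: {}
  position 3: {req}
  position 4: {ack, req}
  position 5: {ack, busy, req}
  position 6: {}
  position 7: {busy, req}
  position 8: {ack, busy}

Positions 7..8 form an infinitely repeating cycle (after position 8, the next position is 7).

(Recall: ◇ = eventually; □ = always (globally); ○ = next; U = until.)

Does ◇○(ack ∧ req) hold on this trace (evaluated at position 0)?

Holds

○(ack ∧ req) holds at position 0, which is reachable from 0, so ◇○(ack ∧ req) holds.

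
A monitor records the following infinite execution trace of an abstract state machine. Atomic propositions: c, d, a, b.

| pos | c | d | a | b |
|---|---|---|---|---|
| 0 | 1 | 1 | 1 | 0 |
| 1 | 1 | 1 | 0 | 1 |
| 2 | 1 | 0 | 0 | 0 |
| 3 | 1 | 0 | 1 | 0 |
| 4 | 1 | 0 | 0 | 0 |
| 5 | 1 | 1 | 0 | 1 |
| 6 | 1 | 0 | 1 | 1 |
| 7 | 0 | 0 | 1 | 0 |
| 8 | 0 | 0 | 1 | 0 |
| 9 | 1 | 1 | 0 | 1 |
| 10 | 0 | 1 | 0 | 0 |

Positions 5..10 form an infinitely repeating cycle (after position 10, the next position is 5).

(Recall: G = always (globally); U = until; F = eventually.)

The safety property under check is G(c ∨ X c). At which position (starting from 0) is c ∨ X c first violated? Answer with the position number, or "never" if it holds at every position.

Check c ∨ X c at each position in order: 0 ✓, 1 ✓, 2 ✓, 3 ✓, 4 ✓, 5 ✓, 6 ✓.
At position 7 the labels are {a} and the next position 8 has {a}, so c ∨ X c is false there. This is the first violation.

7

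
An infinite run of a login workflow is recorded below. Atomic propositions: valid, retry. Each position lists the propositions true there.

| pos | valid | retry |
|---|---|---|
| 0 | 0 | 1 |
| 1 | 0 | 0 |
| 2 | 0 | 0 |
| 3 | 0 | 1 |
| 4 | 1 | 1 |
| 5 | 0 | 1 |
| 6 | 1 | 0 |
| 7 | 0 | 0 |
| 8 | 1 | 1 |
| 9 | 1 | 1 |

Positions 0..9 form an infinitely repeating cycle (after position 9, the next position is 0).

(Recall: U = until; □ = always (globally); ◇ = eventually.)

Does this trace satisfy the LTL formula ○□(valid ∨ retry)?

The position after 0 is 1; □(valid ∨ retry) is false there.

No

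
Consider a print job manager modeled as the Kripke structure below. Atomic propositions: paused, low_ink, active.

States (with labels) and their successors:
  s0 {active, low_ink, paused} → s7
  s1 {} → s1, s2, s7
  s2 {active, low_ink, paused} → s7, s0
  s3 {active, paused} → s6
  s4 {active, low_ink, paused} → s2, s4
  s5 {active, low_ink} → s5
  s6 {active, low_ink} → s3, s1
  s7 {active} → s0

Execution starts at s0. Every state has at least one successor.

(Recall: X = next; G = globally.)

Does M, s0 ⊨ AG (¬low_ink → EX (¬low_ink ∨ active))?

Yes

States satisfying ¬low_ink → EX (¬low_ink ∨ active): {s0, s1, s2, s3, s4, s5, s6, s7}.
States satisfying AG (¬low_ink → EX (¬low_ink ∨ active)): {s0, s1, s2, s3, s4, s5, s6, s7}.
Every state reachable from s0 satisfies ¬low_ink → EX (¬low_ink ∨ active).
s0 ∈ Sat(AG (¬low_ink → EX (¬low_ink ∨ active))).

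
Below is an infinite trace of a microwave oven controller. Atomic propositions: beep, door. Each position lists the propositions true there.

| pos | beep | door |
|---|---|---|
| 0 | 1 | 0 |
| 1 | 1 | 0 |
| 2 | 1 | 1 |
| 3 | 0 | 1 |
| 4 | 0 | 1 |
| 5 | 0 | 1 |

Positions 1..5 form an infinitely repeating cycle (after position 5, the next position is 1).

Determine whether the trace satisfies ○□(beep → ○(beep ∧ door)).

No

The position after 0 is 1; □(beep → ○(beep ∧ door)) is false there.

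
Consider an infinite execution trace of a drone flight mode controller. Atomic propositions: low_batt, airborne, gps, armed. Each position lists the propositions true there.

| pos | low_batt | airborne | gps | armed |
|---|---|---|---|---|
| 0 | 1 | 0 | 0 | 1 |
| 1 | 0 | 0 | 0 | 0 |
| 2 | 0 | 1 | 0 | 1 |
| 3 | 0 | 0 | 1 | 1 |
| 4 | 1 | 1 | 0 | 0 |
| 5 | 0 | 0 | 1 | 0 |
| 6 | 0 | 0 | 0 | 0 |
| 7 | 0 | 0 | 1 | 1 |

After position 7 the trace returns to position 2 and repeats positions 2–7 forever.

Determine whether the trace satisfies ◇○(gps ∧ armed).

○(gps ∧ armed) holds at position 2, which is reachable from 0, so ◇○(gps ∧ armed) holds.

Satisfied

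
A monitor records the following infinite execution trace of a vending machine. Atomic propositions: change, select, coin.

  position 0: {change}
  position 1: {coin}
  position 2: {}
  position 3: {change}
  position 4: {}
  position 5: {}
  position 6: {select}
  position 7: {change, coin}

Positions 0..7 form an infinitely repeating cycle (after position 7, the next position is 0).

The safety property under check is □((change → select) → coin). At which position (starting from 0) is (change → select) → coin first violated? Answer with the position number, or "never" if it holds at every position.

Check (change → select) → coin at each position in order: 0 ✓, 1 ✓.
At position 2 the labels are {}, so (change → select) → coin is false there. This is the first violation.

2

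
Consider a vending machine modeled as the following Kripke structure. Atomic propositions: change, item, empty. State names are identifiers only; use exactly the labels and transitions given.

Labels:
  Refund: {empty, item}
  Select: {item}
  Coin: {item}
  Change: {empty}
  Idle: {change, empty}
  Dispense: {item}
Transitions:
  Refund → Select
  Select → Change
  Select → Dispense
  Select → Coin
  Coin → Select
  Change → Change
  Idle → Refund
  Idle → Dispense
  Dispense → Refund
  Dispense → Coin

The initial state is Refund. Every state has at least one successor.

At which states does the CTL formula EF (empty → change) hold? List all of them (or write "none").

States satisfying empty → change: {Select, Coin, Idle, Dispense}.
States satisfying EF (empty → change): {Refund, Select, Coin, Idle, Dispense}.

{Refund, Select, Coin, Idle, Dispense}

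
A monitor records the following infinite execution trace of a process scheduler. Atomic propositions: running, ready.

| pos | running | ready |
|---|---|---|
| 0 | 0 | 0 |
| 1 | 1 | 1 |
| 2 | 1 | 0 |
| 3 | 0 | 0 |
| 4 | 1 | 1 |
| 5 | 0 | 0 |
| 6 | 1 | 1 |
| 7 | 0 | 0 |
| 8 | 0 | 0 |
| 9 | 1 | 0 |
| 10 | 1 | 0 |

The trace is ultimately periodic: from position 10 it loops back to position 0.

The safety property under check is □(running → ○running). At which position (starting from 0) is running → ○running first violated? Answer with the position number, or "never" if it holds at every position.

2

Check running → ○running at each position in order: 0 ✓, 1 ✓.
At position 2 the labels are {running} and the next position 3 has {}, so running → ○running is false there. This is the first violation.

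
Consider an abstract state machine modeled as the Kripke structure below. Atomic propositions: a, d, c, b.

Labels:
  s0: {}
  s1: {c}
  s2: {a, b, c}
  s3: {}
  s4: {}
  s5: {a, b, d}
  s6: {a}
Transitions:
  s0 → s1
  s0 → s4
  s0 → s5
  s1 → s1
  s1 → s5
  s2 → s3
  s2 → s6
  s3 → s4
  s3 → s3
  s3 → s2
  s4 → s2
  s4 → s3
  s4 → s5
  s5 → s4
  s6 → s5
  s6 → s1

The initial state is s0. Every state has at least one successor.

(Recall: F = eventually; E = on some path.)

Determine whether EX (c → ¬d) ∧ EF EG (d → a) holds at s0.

States satisfying c → ¬d: {s0, s1, s2, s3, s4, s5, s6}.
States satisfying EX (c → ¬d): {s0, s1, s2, s3, s4, s5, s6}.
States satisfying EG (d → a): {s0, s1, s2, s3, s4, s5, s6}.
States satisfying EF EG (d → a): {s0, s1, s2, s3, s4, s5, s6}.
States satisfying EX (c → ¬d) ∧ EF EG (d → a): {s0, s1, s2, s3, s4, s5, s6}.
s0 ∈ Sat(EX (c → ¬d) ∧ EF EG (d → a)).

Satisfied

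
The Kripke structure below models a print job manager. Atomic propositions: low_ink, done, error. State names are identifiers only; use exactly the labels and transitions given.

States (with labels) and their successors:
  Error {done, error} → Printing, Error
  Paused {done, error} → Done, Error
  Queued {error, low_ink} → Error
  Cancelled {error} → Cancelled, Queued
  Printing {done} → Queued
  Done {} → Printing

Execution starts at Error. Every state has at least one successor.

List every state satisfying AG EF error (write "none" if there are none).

{Error, Paused, Queued, Cancelled, Printing, Done}

States satisfying EF error: {Error, Paused, Queued, Cancelled, Printing, Done}.
States satisfying AG EF error: {Error, Paused, Queued, Cancelled, Printing, Done}.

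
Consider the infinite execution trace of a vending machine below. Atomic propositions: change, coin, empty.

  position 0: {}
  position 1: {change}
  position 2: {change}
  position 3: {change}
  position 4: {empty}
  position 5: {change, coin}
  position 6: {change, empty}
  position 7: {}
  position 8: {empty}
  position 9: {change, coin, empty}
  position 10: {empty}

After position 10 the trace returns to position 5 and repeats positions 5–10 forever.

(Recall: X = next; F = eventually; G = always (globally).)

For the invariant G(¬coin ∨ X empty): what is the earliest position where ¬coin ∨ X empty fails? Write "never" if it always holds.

¬coin ∨ X empty holds at every position 0..10, and those are all the positions the trace ever visits, so the invariant G(¬coin ∨ X empty) is never violated.

never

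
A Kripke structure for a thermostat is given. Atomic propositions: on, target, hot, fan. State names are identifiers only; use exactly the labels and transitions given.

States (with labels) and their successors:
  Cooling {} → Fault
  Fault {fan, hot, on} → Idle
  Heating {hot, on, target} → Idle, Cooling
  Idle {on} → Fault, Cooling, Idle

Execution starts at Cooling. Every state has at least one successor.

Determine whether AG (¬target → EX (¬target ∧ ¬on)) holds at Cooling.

States satisfying ¬target → EX (¬target ∧ ¬on): {Heating, Idle}.
States satisfying AG (¬target → EX (¬target ∧ ¬on)): ∅.
Cooling is reachable from Cooling and violates ¬target → EX (¬target ∧ ¬on), so AG fails at Cooling.
Cooling ∉ Sat(AG (¬target → EX (¬target ∧ ¬on))).

Does not hold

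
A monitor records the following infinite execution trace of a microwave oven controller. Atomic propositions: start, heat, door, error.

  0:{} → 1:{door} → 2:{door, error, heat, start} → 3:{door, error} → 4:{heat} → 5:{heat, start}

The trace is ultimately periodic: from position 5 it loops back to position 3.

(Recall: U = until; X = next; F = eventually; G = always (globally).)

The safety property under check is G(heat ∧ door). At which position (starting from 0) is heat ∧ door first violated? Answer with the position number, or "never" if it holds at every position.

0

At position 0 the labels are {}, so heat ∧ door is false there. This is the first violation.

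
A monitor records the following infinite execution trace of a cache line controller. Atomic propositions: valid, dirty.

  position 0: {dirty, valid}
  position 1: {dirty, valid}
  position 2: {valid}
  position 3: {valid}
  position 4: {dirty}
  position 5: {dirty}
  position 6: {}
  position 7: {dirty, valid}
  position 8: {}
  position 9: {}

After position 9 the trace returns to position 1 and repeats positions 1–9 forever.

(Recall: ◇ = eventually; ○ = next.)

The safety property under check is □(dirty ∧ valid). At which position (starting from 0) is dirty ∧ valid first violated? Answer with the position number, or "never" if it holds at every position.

2

Check dirty ∧ valid at each position in order: 0 ✓, 1 ✓.
At position 2 the labels are {valid}, so dirty ∧ valid is false there. This is the first violation.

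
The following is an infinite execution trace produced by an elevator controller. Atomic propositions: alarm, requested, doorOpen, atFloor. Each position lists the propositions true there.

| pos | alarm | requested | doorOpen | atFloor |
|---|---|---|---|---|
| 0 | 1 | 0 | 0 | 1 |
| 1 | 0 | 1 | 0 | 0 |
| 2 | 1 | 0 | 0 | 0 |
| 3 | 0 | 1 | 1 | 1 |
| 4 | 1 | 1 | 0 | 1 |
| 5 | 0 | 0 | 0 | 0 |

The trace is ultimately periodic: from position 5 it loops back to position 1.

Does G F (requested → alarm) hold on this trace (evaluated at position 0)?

Satisfied

F (requested → alarm) holds at every position 0..5, and those are all positions ever visited, so G F (requested → alarm) holds.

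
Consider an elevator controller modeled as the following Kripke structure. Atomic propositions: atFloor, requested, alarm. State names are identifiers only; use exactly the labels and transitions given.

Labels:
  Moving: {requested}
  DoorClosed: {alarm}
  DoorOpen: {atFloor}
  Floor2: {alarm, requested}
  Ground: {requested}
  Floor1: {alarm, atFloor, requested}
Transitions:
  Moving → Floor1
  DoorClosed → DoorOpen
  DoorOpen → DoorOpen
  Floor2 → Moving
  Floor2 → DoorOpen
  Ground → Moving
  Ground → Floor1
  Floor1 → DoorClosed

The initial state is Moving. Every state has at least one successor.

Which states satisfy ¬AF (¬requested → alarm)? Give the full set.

{DoorOpen}

States satisfying ¬requested → alarm: {Moving, DoorClosed, Floor2, Ground, Floor1}.
States satisfying AF (¬requested → alarm): {Moving, DoorClosed, Floor2, Ground, Floor1}.
States satisfying ¬AF (¬requested → alarm): {DoorOpen}.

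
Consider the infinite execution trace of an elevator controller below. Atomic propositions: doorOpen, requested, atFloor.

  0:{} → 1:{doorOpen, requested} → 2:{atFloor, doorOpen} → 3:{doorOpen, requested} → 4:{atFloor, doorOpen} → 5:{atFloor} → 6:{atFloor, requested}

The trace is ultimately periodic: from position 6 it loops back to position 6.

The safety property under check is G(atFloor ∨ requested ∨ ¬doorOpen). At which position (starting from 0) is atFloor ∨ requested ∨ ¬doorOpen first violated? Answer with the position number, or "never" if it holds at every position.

atFloor ∨ requested ∨ ¬doorOpen holds at every position 0..6, and those are all the positions the trace ever visits, so the invariant G(atFloor ∨ requested ∨ ¬doorOpen) is never violated.

never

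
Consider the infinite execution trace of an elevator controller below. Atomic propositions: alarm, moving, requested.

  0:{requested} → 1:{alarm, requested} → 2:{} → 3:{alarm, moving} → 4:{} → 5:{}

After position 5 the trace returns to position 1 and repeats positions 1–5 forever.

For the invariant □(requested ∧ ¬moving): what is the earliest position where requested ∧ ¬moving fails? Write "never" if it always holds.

Check requested ∧ ¬moving at each position in order: 0 ✓, 1 ✓.
At position 2 the labels are {}, so requested ∧ ¬moving is false there. This is the first violation.

2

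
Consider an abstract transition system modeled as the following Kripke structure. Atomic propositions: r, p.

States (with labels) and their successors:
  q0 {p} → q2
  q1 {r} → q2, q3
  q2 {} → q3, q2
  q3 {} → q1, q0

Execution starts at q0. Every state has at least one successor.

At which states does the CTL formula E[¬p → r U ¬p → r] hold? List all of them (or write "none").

States satisfying ¬p → r: {q0, q1}.
States satisfying E[¬p → r U ¬p → r]: {q0, q1}.

{q0, q1}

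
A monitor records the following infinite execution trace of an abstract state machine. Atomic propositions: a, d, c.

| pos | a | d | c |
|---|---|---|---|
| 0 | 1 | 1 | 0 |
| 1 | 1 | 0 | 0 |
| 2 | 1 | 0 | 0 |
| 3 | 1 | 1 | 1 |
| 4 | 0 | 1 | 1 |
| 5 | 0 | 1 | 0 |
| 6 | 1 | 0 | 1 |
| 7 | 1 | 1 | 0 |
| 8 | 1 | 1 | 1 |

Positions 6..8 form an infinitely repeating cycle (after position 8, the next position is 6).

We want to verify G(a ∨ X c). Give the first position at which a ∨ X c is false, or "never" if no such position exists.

Check a ∨ X c at each position in order: 0 ✓, 1 ✓, 2 ✓, 3 ✓.
At position 4 the labels are {c, d} and the next position 5 has {d}, so a ∨ X c is false there. This is the first violation.

4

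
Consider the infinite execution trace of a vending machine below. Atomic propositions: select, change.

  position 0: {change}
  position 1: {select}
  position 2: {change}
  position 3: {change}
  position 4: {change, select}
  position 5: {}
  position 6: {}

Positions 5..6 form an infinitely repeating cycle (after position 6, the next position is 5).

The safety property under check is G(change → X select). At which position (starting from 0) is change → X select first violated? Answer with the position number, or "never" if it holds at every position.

Check change → X select at each position in order: 0 ✓, 1 ✓.
At position 2 the labels are {change} and the next position 3 has {change}, so change → X select is false there. This is the first violation.

2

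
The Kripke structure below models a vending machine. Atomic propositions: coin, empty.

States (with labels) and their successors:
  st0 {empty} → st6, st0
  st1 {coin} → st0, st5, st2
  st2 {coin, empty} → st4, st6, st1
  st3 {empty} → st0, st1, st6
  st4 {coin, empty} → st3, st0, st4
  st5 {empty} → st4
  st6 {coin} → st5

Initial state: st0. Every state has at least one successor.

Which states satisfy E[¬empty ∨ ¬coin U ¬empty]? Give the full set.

{st0, st1, st3, st6}

States satisfying ¬empty ∨ ¬coin: {st0, st1, st3, st5, st6}.
States satisfying ¬empty: {st1, st6}.
States satisfying E[¬empty ∨ ¬coin U ¬empty]: {st0, st1, st3, st6}.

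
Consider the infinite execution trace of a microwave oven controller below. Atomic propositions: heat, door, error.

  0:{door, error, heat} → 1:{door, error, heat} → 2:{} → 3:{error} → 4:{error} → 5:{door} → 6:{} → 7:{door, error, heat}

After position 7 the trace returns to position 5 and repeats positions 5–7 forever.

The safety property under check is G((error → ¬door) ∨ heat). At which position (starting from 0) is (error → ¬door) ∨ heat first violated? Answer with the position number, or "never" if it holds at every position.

never

(error → ¬door) ∨ heat holds at every position 0..7, and those are all the positions the trace ever visits, so the invariant G((error → ¬door) ∨ heat) is never violated.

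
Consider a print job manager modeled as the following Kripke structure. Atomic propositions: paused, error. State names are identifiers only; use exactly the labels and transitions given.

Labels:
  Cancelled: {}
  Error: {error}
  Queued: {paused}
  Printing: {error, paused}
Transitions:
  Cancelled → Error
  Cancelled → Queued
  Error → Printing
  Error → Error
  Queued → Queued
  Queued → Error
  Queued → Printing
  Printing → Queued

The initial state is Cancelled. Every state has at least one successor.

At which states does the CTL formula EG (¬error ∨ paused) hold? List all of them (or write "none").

States satisfying ¬error ∨ paused: {Cancelled, Queued, Printing}.
States satisfying EG (¬error ∨ paused): {Cancelled, Queued, Printing}.

{Cancelled, Queued, Printing}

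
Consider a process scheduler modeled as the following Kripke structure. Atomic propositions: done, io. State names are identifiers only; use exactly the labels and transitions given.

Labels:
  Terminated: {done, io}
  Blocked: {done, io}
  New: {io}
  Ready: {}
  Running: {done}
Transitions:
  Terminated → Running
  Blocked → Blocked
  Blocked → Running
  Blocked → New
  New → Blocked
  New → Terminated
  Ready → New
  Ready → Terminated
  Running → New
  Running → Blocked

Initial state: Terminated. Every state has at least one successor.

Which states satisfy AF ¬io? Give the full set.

{Terminated, Ready, Running}

States satisfying ¬io: {Ready, Running}.
States satisfying AF ¬io: {Terminated, Ready, Running}.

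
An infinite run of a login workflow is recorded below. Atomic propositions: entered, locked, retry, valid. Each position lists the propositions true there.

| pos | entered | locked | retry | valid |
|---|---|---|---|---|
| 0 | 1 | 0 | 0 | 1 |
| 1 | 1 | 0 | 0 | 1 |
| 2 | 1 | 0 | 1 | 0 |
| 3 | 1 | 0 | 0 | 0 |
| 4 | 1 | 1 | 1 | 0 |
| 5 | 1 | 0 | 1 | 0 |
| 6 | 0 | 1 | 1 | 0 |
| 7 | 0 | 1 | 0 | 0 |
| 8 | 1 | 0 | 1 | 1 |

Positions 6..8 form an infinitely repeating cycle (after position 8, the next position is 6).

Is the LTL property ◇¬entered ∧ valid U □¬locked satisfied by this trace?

¬entered holds at position 6, which is reachable from 0, so ◇¬entered holds.
Walking from position 0: at position 2, □¬locked has not yet held and valid fails, so valid U □¬locked is false.
At position 0: ◇¬entered is true; valid U □¬locked is false; so ◇¬entered ∧ valid U □¬locked is false.

No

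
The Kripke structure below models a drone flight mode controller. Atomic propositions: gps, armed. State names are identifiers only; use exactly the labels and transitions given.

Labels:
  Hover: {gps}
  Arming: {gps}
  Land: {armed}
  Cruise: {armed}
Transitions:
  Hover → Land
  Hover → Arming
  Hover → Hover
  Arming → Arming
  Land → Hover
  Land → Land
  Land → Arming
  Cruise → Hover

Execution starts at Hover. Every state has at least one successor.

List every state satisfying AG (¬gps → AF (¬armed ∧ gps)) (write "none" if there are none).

{Arming}

States satisfying ¬gps → AF (¬armed ∧ gps): {Hover, Arming, Cruise}.
States satisfying AG (¬gps → AF (¬armed ∧ gps)): {Arming}.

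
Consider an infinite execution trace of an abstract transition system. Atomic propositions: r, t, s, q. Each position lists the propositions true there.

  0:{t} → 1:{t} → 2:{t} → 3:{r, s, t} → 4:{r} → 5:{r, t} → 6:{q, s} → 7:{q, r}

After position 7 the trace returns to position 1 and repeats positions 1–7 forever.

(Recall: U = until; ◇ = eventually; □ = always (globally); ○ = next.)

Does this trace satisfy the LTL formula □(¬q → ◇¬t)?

¬q → ◇¬t holds at every position 0..7, and those are all positions ever visited, so □(¬q → ◇¬t) holds.
Positions where ¬q holds: 0, 1, 2, 3, 4, 5.
Check ◇¬t at each: 0→ok, 1→ok, 2→ok, 3→ok, 4→ok, 5→ok.

Satisfied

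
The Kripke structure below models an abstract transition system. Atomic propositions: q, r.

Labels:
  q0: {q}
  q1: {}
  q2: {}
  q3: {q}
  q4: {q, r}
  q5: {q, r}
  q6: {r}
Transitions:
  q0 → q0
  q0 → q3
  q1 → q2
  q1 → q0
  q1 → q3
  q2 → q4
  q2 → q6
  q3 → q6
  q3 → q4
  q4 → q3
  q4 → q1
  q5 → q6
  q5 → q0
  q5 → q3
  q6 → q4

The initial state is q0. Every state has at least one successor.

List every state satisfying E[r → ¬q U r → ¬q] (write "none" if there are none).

States satisfying r → ¬q: {q0, q1, q2, q3, q6}.
States satisfying E[r → ¬q U r → ¬q]: {q0, q1, q2, q3, q6}.

{q0, q1, q2, q3, q6}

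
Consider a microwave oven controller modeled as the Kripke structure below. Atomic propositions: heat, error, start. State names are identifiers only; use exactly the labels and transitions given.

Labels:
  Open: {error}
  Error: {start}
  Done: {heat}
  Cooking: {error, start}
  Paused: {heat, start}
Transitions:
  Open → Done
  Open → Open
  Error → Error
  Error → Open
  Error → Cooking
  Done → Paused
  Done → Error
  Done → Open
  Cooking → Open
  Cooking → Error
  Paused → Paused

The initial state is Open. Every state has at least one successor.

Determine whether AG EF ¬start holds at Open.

States satisfying EF ¬start: {Open, Error, Done, Cooking}.
States satisfying AG EF ¬start: ∅.
Paused is reachable from Open and violates EF ¬start, so AG fails at Open.
Open ∉ Sat(AG EF ¬start).

Does not hold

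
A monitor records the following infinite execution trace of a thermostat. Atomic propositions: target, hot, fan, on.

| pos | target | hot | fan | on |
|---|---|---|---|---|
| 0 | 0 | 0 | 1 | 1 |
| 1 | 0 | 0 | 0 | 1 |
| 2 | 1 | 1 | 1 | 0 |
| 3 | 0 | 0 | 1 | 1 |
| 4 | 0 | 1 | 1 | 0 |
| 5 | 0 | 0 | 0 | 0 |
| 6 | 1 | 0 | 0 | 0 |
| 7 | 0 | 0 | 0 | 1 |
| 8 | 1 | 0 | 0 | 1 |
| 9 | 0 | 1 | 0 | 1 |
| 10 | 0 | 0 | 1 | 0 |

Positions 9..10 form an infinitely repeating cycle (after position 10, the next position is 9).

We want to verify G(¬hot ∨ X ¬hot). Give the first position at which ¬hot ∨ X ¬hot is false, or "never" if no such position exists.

¬hot ∨ X ¬hot holds at every position 0..10, and those are all the positions the trace ever visits, so the invariant G(¬hot ∨ X ¬hot) is never violated.

never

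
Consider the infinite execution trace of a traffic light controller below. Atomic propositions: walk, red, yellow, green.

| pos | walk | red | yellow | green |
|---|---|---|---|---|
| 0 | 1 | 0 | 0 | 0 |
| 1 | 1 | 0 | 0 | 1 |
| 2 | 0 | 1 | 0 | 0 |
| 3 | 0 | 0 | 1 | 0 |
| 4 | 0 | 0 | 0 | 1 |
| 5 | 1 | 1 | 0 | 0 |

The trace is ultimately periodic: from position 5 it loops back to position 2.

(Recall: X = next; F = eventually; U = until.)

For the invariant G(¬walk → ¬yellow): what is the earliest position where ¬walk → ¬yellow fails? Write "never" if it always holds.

Check ¬walk → ¬yellow at each position in order: 0 ✓, 1 ✓, 2 ✓.
At position 3 the labels are {yellow}, so ¬walk → ¬yellow is false there. This is the first violation.

3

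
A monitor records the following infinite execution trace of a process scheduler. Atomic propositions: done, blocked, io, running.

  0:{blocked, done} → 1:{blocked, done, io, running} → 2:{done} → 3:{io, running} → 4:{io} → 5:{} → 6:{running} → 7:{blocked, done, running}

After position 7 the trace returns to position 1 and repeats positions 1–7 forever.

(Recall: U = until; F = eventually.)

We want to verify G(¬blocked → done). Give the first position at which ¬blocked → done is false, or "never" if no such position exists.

Check ¬blocked → done at each position in order: 0 ✓, 1 ✓, 2 ✓.
At position 3 the labels are {io, running}, so ¬blocked → done is false there. This is the first violation.

3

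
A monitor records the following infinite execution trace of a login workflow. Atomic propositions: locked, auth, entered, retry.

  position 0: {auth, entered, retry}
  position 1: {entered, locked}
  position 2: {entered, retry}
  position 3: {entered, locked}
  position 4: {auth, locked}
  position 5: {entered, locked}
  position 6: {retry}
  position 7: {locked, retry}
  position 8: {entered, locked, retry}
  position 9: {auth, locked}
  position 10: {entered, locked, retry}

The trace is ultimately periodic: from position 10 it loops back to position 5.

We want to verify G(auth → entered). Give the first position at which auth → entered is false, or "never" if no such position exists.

4

Check auth → entered at each position in order: 0 ✓, 1 ✓, 2 ✓, 3 ✓.
At position 4 the labels are {auth, locked}, so auth → entered is false there. This is the first violation.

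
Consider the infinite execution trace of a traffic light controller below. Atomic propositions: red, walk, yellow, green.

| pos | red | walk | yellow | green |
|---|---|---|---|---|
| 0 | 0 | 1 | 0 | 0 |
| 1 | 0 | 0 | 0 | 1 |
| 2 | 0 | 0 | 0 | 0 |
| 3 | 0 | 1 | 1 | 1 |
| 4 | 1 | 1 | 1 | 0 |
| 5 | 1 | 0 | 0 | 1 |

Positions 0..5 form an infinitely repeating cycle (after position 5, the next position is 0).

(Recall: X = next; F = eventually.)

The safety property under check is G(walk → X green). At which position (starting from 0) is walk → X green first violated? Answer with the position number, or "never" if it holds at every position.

Check walk → X green at each position in order: 0 ✓, 1 ✓, 2 ✓.
At position 3 the labels are {green, walk, yellow} and the next position 4 has {red, walk, yellow}, so walk → X green is false there. This is the first violation.

3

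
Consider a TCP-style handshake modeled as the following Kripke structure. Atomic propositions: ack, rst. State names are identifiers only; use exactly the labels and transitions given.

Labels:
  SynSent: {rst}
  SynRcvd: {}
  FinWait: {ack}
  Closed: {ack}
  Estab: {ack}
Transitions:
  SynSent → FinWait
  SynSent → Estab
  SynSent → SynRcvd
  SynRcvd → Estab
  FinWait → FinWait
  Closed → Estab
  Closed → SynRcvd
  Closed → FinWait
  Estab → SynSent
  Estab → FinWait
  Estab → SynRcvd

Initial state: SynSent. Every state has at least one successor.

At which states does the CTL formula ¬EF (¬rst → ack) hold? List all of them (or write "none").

States satisfying ¬rst → ack: {SynSent, FinWait, Closed, Estab}.
States satisfying EF (¬rst → ack): {SynSent, SynRcvd, FinWait, Closed, Estab}.
States satisfying ¬EF (¬rst → ack): ∅.

none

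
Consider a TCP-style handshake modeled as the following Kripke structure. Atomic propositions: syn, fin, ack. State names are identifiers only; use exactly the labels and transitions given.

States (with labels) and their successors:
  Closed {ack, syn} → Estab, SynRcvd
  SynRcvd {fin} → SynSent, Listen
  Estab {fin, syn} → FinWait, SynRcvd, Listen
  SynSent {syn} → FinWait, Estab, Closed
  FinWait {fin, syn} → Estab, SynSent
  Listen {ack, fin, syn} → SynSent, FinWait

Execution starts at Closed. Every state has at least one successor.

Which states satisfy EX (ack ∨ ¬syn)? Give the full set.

States satisfying ack ∨ ¬syn: {Closed, SynRcvd, Listen}.
States satisfying EX (ack ∨ ¬syn): {Closed, SynRcvd, Estab, SynSent}.

{Closed, SynRcvd, Estab, SynSent}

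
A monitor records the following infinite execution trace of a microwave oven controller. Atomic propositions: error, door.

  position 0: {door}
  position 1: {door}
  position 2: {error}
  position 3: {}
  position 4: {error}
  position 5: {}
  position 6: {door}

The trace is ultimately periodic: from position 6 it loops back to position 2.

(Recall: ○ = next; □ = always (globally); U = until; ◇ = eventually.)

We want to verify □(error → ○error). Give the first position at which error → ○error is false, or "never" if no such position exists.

Check error → ○error at each position in order: 0 ✓, 1 ✓.
At position 2 the labels are {error} and the next position 3 has {}, so error → ○error is false there. This is the first violation.

2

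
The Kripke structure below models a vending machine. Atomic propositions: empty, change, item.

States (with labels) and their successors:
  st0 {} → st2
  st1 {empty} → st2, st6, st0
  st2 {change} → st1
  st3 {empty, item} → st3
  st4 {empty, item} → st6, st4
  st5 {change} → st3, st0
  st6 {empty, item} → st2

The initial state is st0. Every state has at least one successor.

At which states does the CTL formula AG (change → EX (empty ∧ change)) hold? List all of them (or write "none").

{st3}

States satisfying change → EX (empty ∧ change): {st0, st1, st3, st4, st6}.
States satisfying AG (change → EX (empty ∧ change)): {st3}.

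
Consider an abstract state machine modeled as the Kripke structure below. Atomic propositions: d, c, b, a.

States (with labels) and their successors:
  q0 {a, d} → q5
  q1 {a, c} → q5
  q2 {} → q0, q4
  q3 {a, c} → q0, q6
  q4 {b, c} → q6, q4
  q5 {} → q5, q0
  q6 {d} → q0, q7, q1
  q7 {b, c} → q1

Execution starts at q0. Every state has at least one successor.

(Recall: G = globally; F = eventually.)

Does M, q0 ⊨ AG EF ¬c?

Holds

States satisfying EF ¬c: {q0, q1, q2, q3, q4, q5, q6, q7}.
States satisfying AG EF ¬c: {q0, q1, q2, q3, q4, q5, q6, q7}.
Every state reachable from q0 satisfies EF ¬c.
q0 ∈ Sat(AG EF ¬c).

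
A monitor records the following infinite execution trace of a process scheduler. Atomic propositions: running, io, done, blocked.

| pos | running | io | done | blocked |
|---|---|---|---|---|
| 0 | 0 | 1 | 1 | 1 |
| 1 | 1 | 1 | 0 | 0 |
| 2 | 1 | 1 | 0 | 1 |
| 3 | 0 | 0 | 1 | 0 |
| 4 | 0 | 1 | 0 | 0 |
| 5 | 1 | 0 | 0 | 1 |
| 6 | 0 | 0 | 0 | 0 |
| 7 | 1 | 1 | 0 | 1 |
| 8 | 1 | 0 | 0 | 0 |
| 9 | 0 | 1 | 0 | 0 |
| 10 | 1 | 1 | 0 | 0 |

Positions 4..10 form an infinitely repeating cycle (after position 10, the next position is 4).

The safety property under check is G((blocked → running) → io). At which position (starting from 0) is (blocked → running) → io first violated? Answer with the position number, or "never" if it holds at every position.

Check (blocked → running) → io at each position in order: 0 ✓, 1 ✓, 2 ✓.
At position 3 the labels are {done}, so (blocked → running) → io is false there. This is the first violation.

3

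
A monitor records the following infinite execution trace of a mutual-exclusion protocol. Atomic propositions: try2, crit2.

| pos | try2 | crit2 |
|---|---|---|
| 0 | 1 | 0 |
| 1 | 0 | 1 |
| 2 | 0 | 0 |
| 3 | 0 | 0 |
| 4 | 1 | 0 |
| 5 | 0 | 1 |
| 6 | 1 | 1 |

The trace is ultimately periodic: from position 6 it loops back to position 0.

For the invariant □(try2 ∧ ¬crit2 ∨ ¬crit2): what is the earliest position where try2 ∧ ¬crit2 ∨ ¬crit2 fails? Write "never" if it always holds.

1

Check try2 ∧ ¬crit2 ∨ ¬crit2 at each position in order: 0 ✓.
At position 1 the labels are {crit2}, so try2 ∧ ¬crit2 ∨ ¬crit2 is false there. This is the first violation.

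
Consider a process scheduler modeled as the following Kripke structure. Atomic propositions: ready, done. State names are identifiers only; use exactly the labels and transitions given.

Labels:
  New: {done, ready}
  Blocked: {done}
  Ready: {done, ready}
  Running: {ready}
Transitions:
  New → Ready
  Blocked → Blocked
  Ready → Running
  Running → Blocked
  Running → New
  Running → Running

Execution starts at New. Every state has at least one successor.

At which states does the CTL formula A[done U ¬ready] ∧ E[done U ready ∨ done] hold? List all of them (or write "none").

States satisfying done: {New, Blocked, Ready}.
States satisfying ¬ready: {Blocked}.
States satisfying A[done U ¬ready]: {Blocked}.
States satisfying ready ∨ done: {New, Blocked, Ready, Running}.
States satisfying E[done U ready ∨ done]: {New, Blocked, Ready, Running}.
States satisfying A[done U ¬ready] ∧ E[done U ready ∨ done]: {Blocked}.

{Blocked}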